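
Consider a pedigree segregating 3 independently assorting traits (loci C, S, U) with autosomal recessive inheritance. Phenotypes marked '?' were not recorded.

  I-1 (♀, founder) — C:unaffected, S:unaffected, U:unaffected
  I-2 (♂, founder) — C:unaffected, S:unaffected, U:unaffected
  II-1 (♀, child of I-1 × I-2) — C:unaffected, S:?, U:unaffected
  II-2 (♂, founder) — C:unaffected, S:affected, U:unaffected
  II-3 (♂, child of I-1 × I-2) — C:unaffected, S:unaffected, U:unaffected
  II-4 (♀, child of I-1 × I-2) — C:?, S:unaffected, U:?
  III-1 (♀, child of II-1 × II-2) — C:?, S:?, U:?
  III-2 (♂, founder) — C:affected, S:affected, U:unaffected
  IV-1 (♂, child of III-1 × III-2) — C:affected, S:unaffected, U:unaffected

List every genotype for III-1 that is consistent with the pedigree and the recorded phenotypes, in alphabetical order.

C/I-1 un ·: CC|Cc
C/I-2 un ·: CC|Cc
C/II-1 un I-1×I-2: CC|Cc
C/II-2 un ·: CC|Cc
C/II-3 un I-1×I-2: CC|Cc
C/II-4 ? I-1×I-2: CC|Cc|cc
C/III-1 ? II-1×II-2: Cc|cc
C/III-2 aff ·: cc
C/IV-1 aff III-1×III-2: cc
⇒ C over [I-1,I-2,II-1,II-2,II-3,II-4,III-1,III-2,IV-1]: 57 consistent
S/I-1 un ·: SS|Ss
S/I-2 un ·: SS|Ss
S/II-1 ? I-1×I-2: SS|Ss
S/II-2 aff ·: ss
S/II-3 un I-1×I-2: SS|Ss
S/II-4 un I-1×I-2: SS|Ss
S/III-1 ? II-1×II-2: Ss
S/III-2 aff ·: ss
S/IV-1 un III-1×III-2: Ss
⇒ S over [I-1,I-2,II-1,II-2,II-3,II-4,III-1,III-2,IV-1]: 25 consistent
U/I-1 un ·: UU|Uu
U/I-2 un ·: UU|Uu
U/II-1 un I-1×I-2: UU|Uu
U/II-2 un ·: UU|Uu
U/II-3 un I-1×I-2: UU|Uu
U/II-4 ? I-1×I-2: UU|Uu|uu
U/III-1 ? II-1×II-2: UU|Uu|uu
U/III-2 un ·: UU|Uu
U/IV-1 un III-1×III-2: UU|Uu
⇒ U over [I-1,I-2,II-1,II-2,II-3,II-4,III-1,III-2,IV-1]: 374 consistent

III-1 ∈ {Cc Ss UU, Cc Ss Uu, Cc Ss uu, cc Ss UU, cc Ss Uu, cc Ss uu}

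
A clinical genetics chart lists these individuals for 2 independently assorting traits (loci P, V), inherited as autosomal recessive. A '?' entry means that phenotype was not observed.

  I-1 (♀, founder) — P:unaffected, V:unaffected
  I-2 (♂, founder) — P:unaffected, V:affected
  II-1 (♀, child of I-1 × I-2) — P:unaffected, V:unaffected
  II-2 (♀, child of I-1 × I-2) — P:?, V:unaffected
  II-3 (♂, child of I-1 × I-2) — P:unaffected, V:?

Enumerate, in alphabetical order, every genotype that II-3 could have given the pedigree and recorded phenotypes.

II-3 ∈ {PP Vv, PP vv, Pp Vv, Pp vv}

P/I-1 un ·: PP|Pp
P/I-2 un ·: PP|Pp
P/II-1 un I-1×I-2: PP|Pp
P/II-2 ? I-1×I-2: PP|Pp|pp
P/II-3 un I-1×I-2: PP|Pp
⇒ P over [I-1,I-2,II-1,II-2,II-3]: 29 consistent
V/I-1 un ·: VV|Vv
V/I-2 aff ·: vv
V/II-1 un I-1×I-2: Vv
V/II-2 un I-1×I-2: Vv
V/II-3 ? I-1×I-2: Vv|vv
⇒ V over [I-1,I-2,II-1,II-2,II-3]: 3 consistent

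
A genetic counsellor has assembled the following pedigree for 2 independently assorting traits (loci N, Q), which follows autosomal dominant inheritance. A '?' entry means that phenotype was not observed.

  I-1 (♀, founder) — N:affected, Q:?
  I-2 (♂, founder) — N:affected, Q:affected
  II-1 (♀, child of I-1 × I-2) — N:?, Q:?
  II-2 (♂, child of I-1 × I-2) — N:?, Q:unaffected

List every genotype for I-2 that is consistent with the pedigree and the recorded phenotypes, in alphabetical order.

I-2 ∈ {NN Qq, Nn Qq}

N/I-1 aff ·: Nn|NN
N/I-2 aff ·: Nn|NN
N/II-1 ? I-1×I-2: nn|Nn|NN
N/II-2 ? I-1×I-2: nn|Nn|NN
⇒ N over [I-1,I-2,II-1,II-2]: 18 consistent
Q/I-1 ? ·: qq|Qq
Q/I-2 aff ·: Qq
Q/II-1 ? I-1×I-2: qq|Qq|QQ
Q/II-2 un I-1×I-2: qq
⇒ Q over [I-1,I-2,II-1,II-2]: 5 consistent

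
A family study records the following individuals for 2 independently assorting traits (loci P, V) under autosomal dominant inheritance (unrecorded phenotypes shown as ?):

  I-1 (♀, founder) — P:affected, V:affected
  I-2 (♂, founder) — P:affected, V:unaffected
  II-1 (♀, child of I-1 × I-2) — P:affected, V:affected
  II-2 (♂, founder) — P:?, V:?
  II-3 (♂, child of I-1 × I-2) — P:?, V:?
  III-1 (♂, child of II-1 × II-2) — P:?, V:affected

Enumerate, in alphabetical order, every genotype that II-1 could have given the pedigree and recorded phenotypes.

II-1 ∈ {PP Vv, Pp Vv}

P/I-1 aff ·: Pp|PP
P/I-2 aff ·: Pp|PP
P/II-1 aff I-1×I-2: Pp|PP
P/II-2 ? ·: pp|Pp|PP
P/II-3 ? I-1×I-2: pp|Pp|PP
P/III-1 ? II-1×II-2: pp|Pp|PP
⇒ P over [I-1,I-2,II-1,II-2,II-3,III-1]: 81 consistent
V/I-1 aff ·: Vv|VV
V/I-2 un ·: vv
V/II-1 aff I-1×I-2: Vv
V/II-2 ? ·: vv|Vv|VV
V/II-3 ? I-1×I-2: vv|Vv
V/III-1 aff II-1×II-2: Vv|VV
⇒ V over [I-1,I-2,II-1,II-2,II-3,III-1]: 15 consistent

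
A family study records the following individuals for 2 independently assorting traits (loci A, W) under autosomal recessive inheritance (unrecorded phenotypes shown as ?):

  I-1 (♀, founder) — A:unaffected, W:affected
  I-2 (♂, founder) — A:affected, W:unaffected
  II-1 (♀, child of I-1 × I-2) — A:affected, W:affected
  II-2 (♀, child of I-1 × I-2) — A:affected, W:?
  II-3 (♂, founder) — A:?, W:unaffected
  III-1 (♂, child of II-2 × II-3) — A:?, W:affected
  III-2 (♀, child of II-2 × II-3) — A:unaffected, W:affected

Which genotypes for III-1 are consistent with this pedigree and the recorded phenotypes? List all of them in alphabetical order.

A/I-1 un ·: Aa
A/I-2 aff ·: aa
A/II-1 aff I-1×I-2: aa
A/II-2 aff I-1×I-2: aa
A/II-3 ? ·: AA|Aa
A/III-1 ? II-2×II-3: Aa|aa
A/III-2 un II-2×II-3: Aa
⇒ A over [I-1,I-2,II-1,II-2,II-3,III-1,III-2]: 3 consistent
W/I-1 aff ·: ww
W/I-2 un ·: Ww
W/II-1 aff I-1×I-2: ww
W/II-2 ? I-1×I-2: Ww|ww
W/II-3 un ·: Ww
W/III-1 aff II-2×II-3: ww
W/III-2 aff II-2×II-3: ww
⇒ W over [I-1,I-2,II-1,II-2,II-3,III-1,III-2]: 2 consistent

III-1 ∈ {Aa ww, aa ww}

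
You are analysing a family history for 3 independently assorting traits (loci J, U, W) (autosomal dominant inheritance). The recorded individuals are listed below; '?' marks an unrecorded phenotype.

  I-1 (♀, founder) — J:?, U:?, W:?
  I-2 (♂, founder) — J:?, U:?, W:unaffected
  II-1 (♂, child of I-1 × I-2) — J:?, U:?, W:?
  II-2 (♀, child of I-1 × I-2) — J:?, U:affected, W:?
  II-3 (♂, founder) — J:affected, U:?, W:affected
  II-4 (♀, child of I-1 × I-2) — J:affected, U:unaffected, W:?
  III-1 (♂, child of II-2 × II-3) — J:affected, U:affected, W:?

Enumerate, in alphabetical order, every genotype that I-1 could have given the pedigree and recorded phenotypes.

J/I-1 ? ·: jj|Jj|JJ
J/I-2 ? ·: jj|Jj|JJ
J/II-1 ? I-1×I-2: jj|Jj|JJ
J/II-2 ? I-1×I-2: jj|Jj|JJ
J/II-3 aff ·: Jj|JJ
J/II-4 aff I-1×I-2: Jj|JJ
J/III-1 aff II-2×II-3: Jj|JJ
⇒ J over [I-1,I-2,II-1,II-2,II-3,II-4,III-1]: 145 consistent
U/I-1 ? ·: uu|Uu
U/I-2 ? ·: uu|Uu
U/II-1 ? I-1×I-2: uu|Uu|UU
U/II-2 aff I-1×I-2: Uu|UU
U/II-3 ? ·: uu|Uu|UU
U/II-4 un I-1×I-2: uu
U/III-1 aff II-2×II-3: Uu|UU
⇒ U over [I-1,I-2,II-1,II-2,II-3,II-4,III-1]: 47 consistent
W/I-1 ? ·: ww|Ww|WW
W/I-2 un ·: ww
W/II-1 ? I-1×I-2: ww|Ww
W/II-2 ? I-1×I-2: ww|Ww
W/II-3 aff ·: Ww|WW
W/II-4 ? I-1×I-2: ww|Ww
W/III-1 ? II-2×II-3: ww|Ww|WW
⇒ W over [I-1,I-2,II-1,II-2,II-3,II-4,III-1]: 40 consistent

I-1 ∈ {JJ Uu WW, JJ Uu Ww, JJ Uu ww, JJ uu WW, JJ uu Ww, JJ uu ww, Jj Uu WW, Jj Uu Ww, Jj Uu ww, Jj uu WW, Jj uu Ww, Jj uu ww, jj Uu WW, jj Uu Ww, jj Uu ww, jj uu WW, jj uu Ww, jj uu ww}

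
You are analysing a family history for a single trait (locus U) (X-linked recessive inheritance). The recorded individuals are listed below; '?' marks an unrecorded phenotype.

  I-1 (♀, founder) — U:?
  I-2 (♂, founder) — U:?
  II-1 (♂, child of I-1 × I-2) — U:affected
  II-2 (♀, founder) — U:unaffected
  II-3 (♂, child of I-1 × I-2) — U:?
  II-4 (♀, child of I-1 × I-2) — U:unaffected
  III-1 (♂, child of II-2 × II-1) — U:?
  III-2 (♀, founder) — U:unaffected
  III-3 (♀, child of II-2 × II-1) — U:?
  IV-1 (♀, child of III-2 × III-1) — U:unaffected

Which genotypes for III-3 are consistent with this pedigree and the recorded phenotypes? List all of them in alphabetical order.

III-3 ∈ {X^UX^u, X^uX^u}

U/I-1 ? ·: X^UX^u|X^uX^u
U/I-2 ? ·: X^UY|X^uY
U/II-1 aff I-1×I-2: X^uY
U/II-2 un ·: X^UX^U|X^UX^u
U/II-3 ? I-1×I-2: X^UY|X^uY
U/II-4 un I-1×I-2: X^UX^U|X^UX^u
U/III-1 ? II-2×II-1: X^UY|X^uY
U/III-2 un ·: X^UX^U|X^UX^u
U/III-3 ? II-2×II-1: X^UX^u|X^uX^u
U/IV-1 un III-2×III-1: X^UX^U|X^UX^u
⇒ U over [I-1,I-2,II-1,II-2,II-3,II-4,III-1,III-2,III-3,IV-1]: 91 consistent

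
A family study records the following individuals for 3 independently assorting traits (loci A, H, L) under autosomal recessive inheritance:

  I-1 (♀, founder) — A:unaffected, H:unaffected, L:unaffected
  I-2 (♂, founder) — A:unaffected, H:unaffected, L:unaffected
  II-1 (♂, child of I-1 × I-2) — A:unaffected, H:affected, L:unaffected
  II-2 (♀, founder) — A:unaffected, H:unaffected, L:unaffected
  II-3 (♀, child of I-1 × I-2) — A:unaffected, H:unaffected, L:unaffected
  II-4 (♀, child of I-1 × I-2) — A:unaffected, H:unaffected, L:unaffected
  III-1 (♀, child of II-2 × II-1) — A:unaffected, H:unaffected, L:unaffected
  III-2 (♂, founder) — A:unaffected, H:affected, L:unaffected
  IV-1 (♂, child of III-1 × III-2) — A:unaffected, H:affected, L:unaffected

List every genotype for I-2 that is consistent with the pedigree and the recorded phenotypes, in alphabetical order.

I-2 ∈ {AA Hh LL, AA Hh Ll, Aa Hh LL, Aa Hh Ll}

A/I-1 un ·: AA|Aa
A/I-2 un ·: AA|Aa
A/II-1 un I-1×I-2: AA|Aa
A/II-2 un ·: AA|Aa
A/II-3 un I-1×I-2: AA|Aa
A/II-4 un I-1×I-2: AA|Aa
A/III-1 un II-2×II-1: AA|Aa
A/III-2 un ·: AA|Aa
A/IV-1 un III-1×III-2: AA|Aa
⇒ A over [I-1,I-2,II-1,II-2,II-3,II-4,III-1,III-2,IV-1]: 298 consistent
H/I-1 un ·: Hh
H/I-2 un ·: Hh
H/II-1 aff I-1×I-2: hh
H/II-2 un ·: HH|Hh
H/II-3 un I-1×I-2: HH|Hh
H/II-4 un I-1×I-2: HH|Hh
H/III-1 un II-2×II-1: Hh
H/III-2 aff ·: hh
H/IV-1 aff III-1×III-2: hh
⇒ H over [I-1,I-2,II-1,II-2,II-3,II-4,III-1,III-2,IV-1]: 8 consistent
L/I-1 un ·: LL|Ll
L/I-2 un ·: LL|Ll
L/II-1 un I-1×I-2: LL|Ll
L/II-2 un ·: LL|Ll
L/II-3 un I-1×I-2: LL|Ll
L/II-4 un I-1×I-2: LL|Ll
L/III-1 un II-2×II-1: LL|Ll
L/III-2 un ·: LL|Ll
L/IV-1 un III-1×III-2: LL|Ll
⇒ L over [I-1,I-2,II-1,II-2,II-3,II-4,III-1,III-2,IV-1]: 298 consistent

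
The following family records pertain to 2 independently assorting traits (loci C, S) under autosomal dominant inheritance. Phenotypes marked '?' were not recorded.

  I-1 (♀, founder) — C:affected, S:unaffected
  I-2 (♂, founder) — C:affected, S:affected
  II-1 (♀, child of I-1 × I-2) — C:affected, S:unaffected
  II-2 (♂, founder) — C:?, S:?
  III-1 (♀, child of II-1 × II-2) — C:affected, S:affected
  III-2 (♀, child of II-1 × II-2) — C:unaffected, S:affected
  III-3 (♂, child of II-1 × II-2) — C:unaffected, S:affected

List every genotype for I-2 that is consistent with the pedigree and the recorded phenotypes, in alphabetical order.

I-2 ∈ {CC Ss, Cc Ss}

C/I-1 aff ·: Cc|CC
C/I-2 aff ·: Cc|CC
C/II-1 aff I-1×I-2: Cc
C/II-2 ? ·: cc|Cc
C/III-1 aff II-1×II-2: Cc|CC
C/III-2 un II-1×II-2: cc
C/III-3 un II-1×II-2: cc
⇒ C over [I-1,I-2,II-1,II-2,III-1,III-2,III-3]: 9 consistent
S/I-1 un ·: ss
S/I-2 aff ·: Ss
S/II-1 un I-1×I-2: ss
S/II-2 ? ·: Ss|SS
S/III-1 aff II-1×II-2: Ss
S/III-2 aff II-1×II-2: Ss
S/III-3 aff II-1×II-2: Ss
⇒ S over [I-1,I-2,II-1,II-2,III-1,III-2,III-3]: 2 consistent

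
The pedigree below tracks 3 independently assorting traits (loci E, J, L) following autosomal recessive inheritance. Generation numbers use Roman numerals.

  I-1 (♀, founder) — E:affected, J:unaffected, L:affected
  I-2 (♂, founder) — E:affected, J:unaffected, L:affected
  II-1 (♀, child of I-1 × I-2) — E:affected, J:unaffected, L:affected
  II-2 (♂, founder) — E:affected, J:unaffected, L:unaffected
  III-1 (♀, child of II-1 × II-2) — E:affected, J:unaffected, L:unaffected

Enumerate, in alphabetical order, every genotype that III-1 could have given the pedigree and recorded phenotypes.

III-1 ∈ {ee JJ Ll, ee Jj Ll}

E/I-1 aff ·: ee
E/I-2 aff ·: ee
E/II-1 aff I-1×I-2: ee
E/II-2 aff ·: ee
E/III-1 aff II-1×II-2: ee
⇒ E over [I-1,I-2,II-1,II-2,III-1]: 1 consistent
J/I-1 un ·: JJ|Jj
J/I-2 un ·: JJ|Jj
J/II-1 un I-1×I-2: JJ|Jj
J/II-2 un ·: JJ|Jj
J/III-1 un II-1×II-2: JJ|Jj
⇒ J over [I-1,I-2,II-1,II-2,III-1]: 24 consistent
L/I-1 aff ·: ll
L/I-2 aff ·: ll
L/II-1 aff I-1×I-2: ll
L/II-2 un ·: LL|Ll
L/III-1 un II-1×II-2: Ll
⇒ L over [I-1,I-2,II-1,II-2,III-1]: 2 consistent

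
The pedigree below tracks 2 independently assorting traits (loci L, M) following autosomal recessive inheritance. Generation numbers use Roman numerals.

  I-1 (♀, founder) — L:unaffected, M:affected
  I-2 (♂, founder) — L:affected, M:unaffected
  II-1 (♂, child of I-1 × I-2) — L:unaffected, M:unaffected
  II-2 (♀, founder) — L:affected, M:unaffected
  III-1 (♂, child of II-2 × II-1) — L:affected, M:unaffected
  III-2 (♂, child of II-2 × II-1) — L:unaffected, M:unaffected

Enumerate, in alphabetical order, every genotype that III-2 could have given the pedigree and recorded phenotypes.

III-2 ∈ {Ll MM, Ll Mm}

L/I-1 un ·: LL|Ll
L/I-2 aff ·: ll
L/II-1 un I-1×I-2: Ll
L/II-2 aff ·: ll
L/III-1 aff II-2×II-1: ll
L/III-2 un II-2×II-1: Ll
⇒ L over [I-1,I-2,II-1,II-2,III-1,III-2]: 2 consistent
M/I-1 aff ·: mm
M/I-2 un ·: MM|Mm
M/II-1 un I-1×I-2: Mm
M/II-2 un ·: MM|Mm
M/III-1 un II-2×II-1: MM|Mm
M/III-2 un II-2×II-1: MM|Mm
⇒ M over [I-1,I-2,II-1,II-2,III-1,III-2]: 16 consistent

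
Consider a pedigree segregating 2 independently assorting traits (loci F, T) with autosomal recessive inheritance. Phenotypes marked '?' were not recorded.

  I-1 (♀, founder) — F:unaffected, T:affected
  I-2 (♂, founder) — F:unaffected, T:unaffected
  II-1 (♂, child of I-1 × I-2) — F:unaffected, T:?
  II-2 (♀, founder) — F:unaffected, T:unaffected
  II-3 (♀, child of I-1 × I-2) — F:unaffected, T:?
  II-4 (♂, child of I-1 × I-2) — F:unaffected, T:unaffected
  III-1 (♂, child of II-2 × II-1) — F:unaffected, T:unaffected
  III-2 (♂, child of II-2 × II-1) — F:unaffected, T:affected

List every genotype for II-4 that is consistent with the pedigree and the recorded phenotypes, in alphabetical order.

F/I-1 un ·: FF|Ff
F/I-2 un ·: FF|Ff
F/II-1 un I-1×I-2: FF|Ff
F/II-2 un ·: FF|Ff
F/II-3 un I-1×I-2: FF|Ff
F/II-4 un I-1×I-2: FF|Ff
F/III-1 un II-2×II-1: FF|Ff
F/III-2 un II-2×II-1: FF|Ff
⇒ F over [I-1,I-2,II-1,II-2,II-3,II-4,III-1,III-2]: 161 consistent
T/I-1 aff ·: tt
T/I-2 un ·: TT|Tt
T/II-1 ? I-1×I-2: Tt|tt
T/II-2 un ·: Tt
T/II-3 ? I-1×I-2: Tt|tt
T/II-4 un I-1×I-2: Tt
T/III-1 un II-2×II-1: TT|Tt
T/III-2 aff II-2×II-1: tt
⇒ T over [I-1,I-2,II-1,II-2,II-3,II-4,III-1,III-2]: 8 consistent

II-4 ∈ {FF Tt, Ff Tt}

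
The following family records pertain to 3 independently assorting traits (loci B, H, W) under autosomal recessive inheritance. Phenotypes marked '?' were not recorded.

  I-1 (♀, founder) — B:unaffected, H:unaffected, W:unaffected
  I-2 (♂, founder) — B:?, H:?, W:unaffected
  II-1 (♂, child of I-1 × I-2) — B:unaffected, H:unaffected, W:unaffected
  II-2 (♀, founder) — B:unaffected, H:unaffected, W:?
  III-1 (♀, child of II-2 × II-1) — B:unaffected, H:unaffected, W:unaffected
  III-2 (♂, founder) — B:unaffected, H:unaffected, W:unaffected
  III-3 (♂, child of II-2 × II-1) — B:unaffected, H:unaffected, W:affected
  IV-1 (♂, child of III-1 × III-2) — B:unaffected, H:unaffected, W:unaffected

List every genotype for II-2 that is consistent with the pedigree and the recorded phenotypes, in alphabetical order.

B/I-1 un ·: BB|Bb
B/I-2 ? ·: BB|Bb|bb
B/II-1 un I-1×I-2: BB|Bb
B/II-2 un ·: BB|Bb
B/III-1 un II-2×II-1: BB|Bb
B/III-2 un ·: BB|Bb
B/III-3 un II-2×II-1: BB|Bb
B/IV-1 un III-1×III-2: BB|Bb
⇒ B over [I-1,I-2,II-1,II-2,III-1,III-2,III-3,IV-1]: 208 consistent
H/I-1 un ·: HH|Hh
H/I-2 ? ·: HH|Hh|hh
H/II-1 un I-1×I-2: HH|Hh
H/II-2 un ·: HH|Hh
H/III-1 un II-2×II-1: HH|Hh
H/III-2 un ·: HH|Hh
H/III-3 un II-2×II-1: HH|Hh
H/IV-1 un III-1×III-2: HH|Hh
⇒ H over [I-1,I-2,II-1,II-2,III-1,III-2,III-3,IV-1]: 208 consistent
W/I-1 un ·: WW|Ww
W/I-2 un ·: WW|Ww
W/II-1 un I-1×I-2: Ww
W/II-2 ? ·: Ww|ww
W/III-1 un II-2×II-1: WW|Ww
W/III-2 un ·: WW|Ww
W/III-3 aff II-2×II-1: ww
W/IV-1 un III-1×III-2: WW|Ww
⇒ W over [I-1,I-2,II-1,II-2,III-1,III-2,III-3,IV-1]: 33 consistent

II-2 ∈ {BB HH Ww, BB HH ww, BB Hh Ww, BB Hh ww, Bb HH Ww, Bb HH ww, Bb Hh Ww, Bb Hh ww}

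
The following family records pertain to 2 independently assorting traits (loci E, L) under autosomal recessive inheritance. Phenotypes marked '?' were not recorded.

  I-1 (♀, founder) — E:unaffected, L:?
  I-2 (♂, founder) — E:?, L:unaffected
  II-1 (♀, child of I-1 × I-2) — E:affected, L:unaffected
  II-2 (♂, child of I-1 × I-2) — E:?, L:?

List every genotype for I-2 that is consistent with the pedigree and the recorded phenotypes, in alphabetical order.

E/I-1 un ·: Ee
E/I-2 ? ·: Ee|ee
E/II-1 aff I-1×I-2: ee
E/II-2 ? I-1×I-2: EE|Ee|ee
⇒ E over [I-1,I-2,II-1,II-2]: 5 consistent
L/I-1 ? ·: LL|Ll|ll
L/I-2 un ·: LL|Ll
L/II-1 un I-1×I-2: LL|Ll
L/II-2 ? I-1×I-2: LL|Ll|ll
⇒ L over [I-1,I-2,II-1,II-2]: 18 consistent

I-2 ∈ {Ee LL, Ee Ll, ee LL, ee Ll}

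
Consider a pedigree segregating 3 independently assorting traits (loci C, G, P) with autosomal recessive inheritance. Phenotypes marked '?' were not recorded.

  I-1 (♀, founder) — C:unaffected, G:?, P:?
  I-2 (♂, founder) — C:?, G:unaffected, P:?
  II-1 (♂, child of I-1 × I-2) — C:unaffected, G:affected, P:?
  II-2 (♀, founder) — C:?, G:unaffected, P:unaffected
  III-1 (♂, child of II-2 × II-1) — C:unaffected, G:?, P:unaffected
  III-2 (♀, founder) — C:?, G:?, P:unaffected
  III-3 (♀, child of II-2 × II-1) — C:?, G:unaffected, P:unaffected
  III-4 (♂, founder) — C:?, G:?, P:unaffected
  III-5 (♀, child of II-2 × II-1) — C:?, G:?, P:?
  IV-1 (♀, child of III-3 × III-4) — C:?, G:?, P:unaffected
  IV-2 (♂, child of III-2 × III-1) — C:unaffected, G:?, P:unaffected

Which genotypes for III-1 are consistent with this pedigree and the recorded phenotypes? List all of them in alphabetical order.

C/I-1 un ·: CC|Cc
C/I-2 ? ·: CC|Cc|cc
C/II-1 un I-1×I-2: CC|Cc
C/II-2 ? ·: CC|Cc|cc
C/III-1 un II-2×II-1: CC|Cc
C/III-2 ? ·: CC|Cc|cc
C/III-3 ? II-2×II-1: CC|Cc|cc
C/III-4 ? ·: CC|Cc|cc
C/III-5 ? II-2×II-1: CC|Cc|cc
C/IV-1 ? III-3×III-4: CC|Cc|cc
C/IV-2 un III-2×III-1: CC|Cc
⇒ C over [I-1,I-2,II-1,II-2,III-1,III-2,III-3,III-4,III-5,IV-1,IV-2]: 4561 consistent
G/I-1 ? ·: Gg|gg
G/I-2 un ·: Gg
G/II-1 aff I-1×I-2: gg
G/II-2 un ·: GG|Gg
G/III-1 ? II-2×II-1: Gg|gg
G/III-2 ? ·: GG|Gg|gg
G/III-3 un II-2×II-1: Gg
G/III-4 ? ·: GG|Gg|gg
G/III-5 ? II-2×II-1: Gg|gg
G/IV-1 ? III-3×III-4: GG|Gg|gg
G/IV-2 ? III-2×III-1: GG|Gg|gg
⇒ G over [I-1,I-2,II-1,II-2,III-1,III-2,III-3,III-4,III-5,IV-1,IV-2]: 406 consistent
P/I-1 ? ·: PP|Pp|pp
P/I-2 ? ·: PP|Pp|pp
P/II-1 ? I-1×I-2: PP|Pp|pp
P/II-2 un ·: PP|Pp
P/III-1 un II-2×II-1: PP|Pp
P/III-2 un ·: PP|Pp
P/III-3 un II-2×II-1: PP|Pp
P/III-4 un ·: PP|Pp
P/III-5 ? II-2×II-1: PP|Pp|pp
P/IV-1 un III-3×III-4: PP|Pp
P/IV-2 un III-2×III-1: PP|Pp
⇒ P over [I-1,I-2,II-1,II-2,III-1,III-2,III-3,III-4,III-5,IV-1,IV-2]: 2335 consistent

III-1 ∈ {CC Gg PP, CC Gg Pp, CC gg PP, CC gg Pp, Cc Gg PP, Cc Gg Pp, Cc gg PP, Cc gg Pp}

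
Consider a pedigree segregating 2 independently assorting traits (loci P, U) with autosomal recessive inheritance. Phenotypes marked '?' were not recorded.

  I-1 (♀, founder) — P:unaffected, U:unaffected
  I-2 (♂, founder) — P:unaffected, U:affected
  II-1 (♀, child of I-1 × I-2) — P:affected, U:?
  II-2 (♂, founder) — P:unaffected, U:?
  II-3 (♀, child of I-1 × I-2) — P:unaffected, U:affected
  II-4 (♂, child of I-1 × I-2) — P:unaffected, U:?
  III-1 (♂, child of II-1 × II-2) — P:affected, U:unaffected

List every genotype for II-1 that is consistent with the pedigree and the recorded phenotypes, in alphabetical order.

P/I-1 un ·: Pp
P/I-2 un ·: Pp
P/II-1 aff I-1×I-2: pp
P/II-2 un ·: Pp
P/II-3 un I-1×I-2: PP|Pp
P/II-4 un I-1×I-2: PP|Pp
P/III-1 aff II-1×II-2: pp
⇒ P over [I-1,I-2,II-1,II-2,II-3,II-4,III-1]: 4 consistent
U/I-1 un ·: Uu
U/I-2 aff ·: uu
U/II-1 ? I-1×I-2: Uu|uu
U/II-2 ? ·: UU|Uu|uu
U/II-3 aff I-1×I-2: uu
U/II-4 ? I-1×I-2: Uu|uu
U/III-1 un II-1×II-2: UU|Uu
⇒ U over [I-1,I-2,II-1,II-2,II-3,II-4,III-1]: 14 consistent

II-1 ∈ {pp Uu, pp uu}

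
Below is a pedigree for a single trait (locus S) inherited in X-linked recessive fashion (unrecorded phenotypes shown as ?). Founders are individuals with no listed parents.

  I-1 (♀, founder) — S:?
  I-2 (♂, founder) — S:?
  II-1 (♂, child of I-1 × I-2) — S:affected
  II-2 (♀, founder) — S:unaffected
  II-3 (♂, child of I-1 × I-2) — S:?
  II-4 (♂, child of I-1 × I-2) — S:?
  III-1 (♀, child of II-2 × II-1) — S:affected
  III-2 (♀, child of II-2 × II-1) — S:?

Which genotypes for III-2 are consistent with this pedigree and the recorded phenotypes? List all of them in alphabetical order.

III-2 ∈ {X^SX^s, X^sX^s}

S/I-1 ? ·: X^SX^s|X^sX^s
S/I-2 ? ·: X^SY|X^sY
S/II-1 aff I-1×I-2: X^sY
S/II-2 un ·: X^SX^s
S/II-3 ? I-1×I-2: X^SY|X^sY
S/II-4 ? I-1×I-2: X^SY|X^sY
S/III-1 aff II-2×II-1: X^sX^s
S/III-2 ? II-2×II-1: X^SX^s|X^sX^s
⇒ S over [I-1,I-2,II-1,II-2,II-3,II-4,III-1,III-2]: 20 consistent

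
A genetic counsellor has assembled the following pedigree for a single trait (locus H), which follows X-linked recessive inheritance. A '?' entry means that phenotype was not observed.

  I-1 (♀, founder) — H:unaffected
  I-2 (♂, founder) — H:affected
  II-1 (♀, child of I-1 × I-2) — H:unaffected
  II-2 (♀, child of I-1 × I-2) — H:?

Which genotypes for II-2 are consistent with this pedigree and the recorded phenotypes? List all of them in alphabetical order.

H/I-1 un ·: X^HX^H|X^HX^h
H/I-2 aff ·: X^hY
H/II-1 un I-1×I-2: X^HX^h
H/II-2 ? I-1×I-2: X^HX^h|X^hX^h
⇒ H over [I-1,I-2,II-1,II-2]: 3 consistent

II-2 ∈ {X^HX^h, X^hX^h}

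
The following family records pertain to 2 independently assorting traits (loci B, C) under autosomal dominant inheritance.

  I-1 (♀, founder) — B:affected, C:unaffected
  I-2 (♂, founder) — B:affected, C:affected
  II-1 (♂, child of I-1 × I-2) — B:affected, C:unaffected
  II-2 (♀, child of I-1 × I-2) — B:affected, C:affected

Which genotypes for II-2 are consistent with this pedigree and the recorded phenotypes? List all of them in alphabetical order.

B/I-1 aff ·: Bb|BB
B/I-2 aff ·: Bb|BB
B/II-1 aff I-1×I-2: Bb|BB
B/II-2 aff I-1×I-2: Bb|BB
⇒ B over [I-1,I-2,II-1,II-2]: 13 consistent
C/I-1 un ·: cc
C/I-2 aff ·: Cc
C/II-1 un I-1×I-2: cc
C/II-2 aff I-1×I-2: Cc
⇒ C over [I-1,I-2,II-1,II-2]: 1 consistent

II-2 ∈ {BB Cc, Bb Cc}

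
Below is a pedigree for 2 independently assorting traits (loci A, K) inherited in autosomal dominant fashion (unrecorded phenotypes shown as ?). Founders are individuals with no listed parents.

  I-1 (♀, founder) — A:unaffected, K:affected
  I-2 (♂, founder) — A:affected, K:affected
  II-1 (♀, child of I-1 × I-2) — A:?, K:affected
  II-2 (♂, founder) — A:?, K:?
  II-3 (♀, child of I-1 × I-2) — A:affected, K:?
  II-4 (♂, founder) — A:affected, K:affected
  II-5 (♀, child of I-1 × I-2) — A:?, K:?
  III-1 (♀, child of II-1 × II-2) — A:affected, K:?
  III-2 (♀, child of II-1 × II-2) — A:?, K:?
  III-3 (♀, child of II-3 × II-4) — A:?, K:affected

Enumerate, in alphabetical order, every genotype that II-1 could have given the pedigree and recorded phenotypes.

II-1 ∈ {Aa KK, Aa Kk, aa KK, aa Kk}

A/I-1 un ·: aa
A/I-2 aff ·: Aa|AA
A/II-1 ? I-1×I-2: aa|Aa
A/II-2 ? ·: aa|Aa|AA
A/II-3 aff I-1×I-2: Aa
A/II-4 aff ·: Aa|AA
A/II-5 ? I-1×I-2: aa|Aa
A/III-1 aff II-1×II-2: Aa|AA
A/III-2 ? II-1×II-2: aa|Aa|AA
A/III-3 ? II-3×II-4: aa|Aa|AA
⇒ A over [I-1,I-2,II-1,II-2,II-3,II-4,II-5,III-1,III-2,III-3]: 210 consistent
K/I-1 aff ·: Kk|KK
K/I-2 aff ·: Kk|KK
K/II-1 aff I-1×I-2: Kk|KK
K/II-2 ? ·: kk|Kk|KK
K/II-3 ? I-1×I-2: kk|Kk|KK
K/II-4 aff ·: Kk|KK
K/II-5 ? I-1×I-2: kk|Kk|KK
K/III-1 ? II-1×II-2: kk|Kk|KK
K/III-2 ? II-1×II-2: kk|Kk|KK
K/III-3 aff II-3×II-4: Kk|KK
⇒ K over [I-1,I-2,II-1,II-2,II-3,II-4,II-5,III-1,III-2,III-3]: 1283 consistent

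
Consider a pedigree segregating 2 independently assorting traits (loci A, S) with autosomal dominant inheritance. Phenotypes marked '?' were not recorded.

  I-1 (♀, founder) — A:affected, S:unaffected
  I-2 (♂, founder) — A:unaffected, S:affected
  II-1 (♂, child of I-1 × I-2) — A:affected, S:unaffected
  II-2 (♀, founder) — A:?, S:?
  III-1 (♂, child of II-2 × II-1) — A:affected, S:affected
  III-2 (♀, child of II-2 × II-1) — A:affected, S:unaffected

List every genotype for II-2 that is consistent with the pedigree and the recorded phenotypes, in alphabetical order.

A/I-1 aff ·: Aa|AA
A/I-2 un ·: aa
A/II-1 aff I-1×I-2: Aa
A/II-2 ? ·: aa|Aa|AA
A/III-1 aff II-2×II-1: Aa|AA
A/III-2 aff II-2×II-1: Aa|AA
⇒ A over [I-1,I-2,II-1,II-2,III-1,III-2]: 18 consistent
S/I-1 un ·: ss
S/I-2 aff ·: Ss
S/II-1 un I-1×I-2: ss
S/II-2 ? ·: Ss
S/III-1 aff II-2×II-1: Ss
S/III-2 un II-2×II-1: ss
⇒ S over [I-1,I-2,II-1,II-2,III-1,III-2]: 1 consistent

II-2 ∈ {AA Ss, Aa Ss, aa Ss}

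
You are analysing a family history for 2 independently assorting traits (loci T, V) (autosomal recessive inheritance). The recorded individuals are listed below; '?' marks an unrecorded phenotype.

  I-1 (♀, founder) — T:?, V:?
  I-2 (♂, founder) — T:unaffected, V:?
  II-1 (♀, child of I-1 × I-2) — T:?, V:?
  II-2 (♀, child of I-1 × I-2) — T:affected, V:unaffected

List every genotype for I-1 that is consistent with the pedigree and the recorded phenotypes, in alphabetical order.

T/I-1 ? ·: Tt|tt
T/I-2 un ·: Tt
T/II-1 ? I-1×I-2: TT|Tt|tt
T/II-2 aff I-1×I-2: tt
⇒ T over [I-1,I-2,II-1,II-2]: 5 consistent
V/I-1 ? ·: VV|Vv|vv
V/I-2 ? ·: VV|Vv|vv
V/II-1 ? I-1×I-2: VV|Vv|vv
V/II-2 un I-1×I-2: VV|Vv
⇒ V over [I-1,I-2,II-1,II-2]: 21 consistent

I-1 ∈ {Tt VV, Tt Vv, Tt vv, tt VV, tt Vv, tt vv}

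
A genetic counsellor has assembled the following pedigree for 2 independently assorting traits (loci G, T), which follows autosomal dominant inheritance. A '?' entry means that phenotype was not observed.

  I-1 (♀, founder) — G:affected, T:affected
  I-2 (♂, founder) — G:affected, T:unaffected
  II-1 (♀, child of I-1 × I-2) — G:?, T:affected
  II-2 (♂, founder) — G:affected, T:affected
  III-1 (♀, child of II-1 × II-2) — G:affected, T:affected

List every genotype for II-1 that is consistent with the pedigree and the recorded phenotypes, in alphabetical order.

G/I-1 aff ·: Gg|GG
G/I-2 aff ·: Gg|GG
G/II-1 ? I-1×I-2: gg|Gg|GG
G/II-2 aff ·: Gg|GG
G/III-1 aff II-1×II-2: Gg|GG
⇒ G over [I-1,I-2,II-1,II-2,III-1]: 26 consistent
T/I-1 aff ·: Tt|TT
T/I-2 un ·: tt
T/II-1 aff I-1×I-2: Tt
T/II-2 aff ·: Tt|TT
T/III-1 aff II-1×II-2: Tt|TT
⇒ T over [I-1,I-2,II-1,II-2,III-1]: 8 consistent

II-1 ∈ {GG Tt, Gg Tt, gg Tt}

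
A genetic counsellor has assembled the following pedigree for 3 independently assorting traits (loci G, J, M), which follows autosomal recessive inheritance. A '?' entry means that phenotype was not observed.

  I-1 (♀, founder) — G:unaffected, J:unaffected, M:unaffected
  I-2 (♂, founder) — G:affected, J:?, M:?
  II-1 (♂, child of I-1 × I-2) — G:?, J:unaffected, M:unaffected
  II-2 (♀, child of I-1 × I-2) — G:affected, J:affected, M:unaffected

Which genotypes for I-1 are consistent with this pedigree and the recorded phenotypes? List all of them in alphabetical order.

I-1 ∈ {Gg Jj MM, Gg Jj Mm}

G/I-1 un ·: Gg
G/I-2 aff ·: gg
G/II-1 ? I-1×I-2: Gg|gg
G/II-2 aff I-1×I-2: gg
⇒ G over [I-1,I-2,II-1,II-2]: 2 consistent
J/I-1 un ·: Jj
J/I-2 ? ·: Jj|jj
J/II-1 un I-1×I-2: JJ|Jj
J/II-2 aff I-1×I-2: jj
⇒ J over [I-1,I-2,II-1,II-2]: 3 consistent
M/I-1 un ·: MM|Mm
M/I-2 ? ·: MM|Mm|mm
M/II-1 un I-1×I-2: MM|Mm
M/II-2 un I-1×I-2: MM|Mm
⇒ M over [I-1,I-2,II-1,II-2]: 15 consistent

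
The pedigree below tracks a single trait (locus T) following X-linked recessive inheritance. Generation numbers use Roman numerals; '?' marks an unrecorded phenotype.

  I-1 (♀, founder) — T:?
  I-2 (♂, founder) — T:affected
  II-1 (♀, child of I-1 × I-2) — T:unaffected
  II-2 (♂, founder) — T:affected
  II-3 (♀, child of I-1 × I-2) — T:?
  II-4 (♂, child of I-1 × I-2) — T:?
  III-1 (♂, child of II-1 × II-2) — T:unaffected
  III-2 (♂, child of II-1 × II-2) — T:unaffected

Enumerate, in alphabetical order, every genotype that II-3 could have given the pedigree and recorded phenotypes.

T/I-1 ? ·: X^TX^T|X^TX^t
T/I-2 aff ·: X^tY
T/II-1 un I-1×I-2: X^TX^t
T/II-2 aff ·: X^tY
T/II-3 ? I-1×I-2: X^TX^t|X^tX^t
T/II-4 ? I-1×I-2: X^TY|X^tY
T/III-1 un II-1×II-2: X^TY
T/III-2 un II-1×II-2: X^TY
⇒ T over [I-1,I-2,II-1,II-2,II-3,II-4,III-1,III-2]: 5 consistent

II-3 ∈ {X^TX^t, X^tX^t}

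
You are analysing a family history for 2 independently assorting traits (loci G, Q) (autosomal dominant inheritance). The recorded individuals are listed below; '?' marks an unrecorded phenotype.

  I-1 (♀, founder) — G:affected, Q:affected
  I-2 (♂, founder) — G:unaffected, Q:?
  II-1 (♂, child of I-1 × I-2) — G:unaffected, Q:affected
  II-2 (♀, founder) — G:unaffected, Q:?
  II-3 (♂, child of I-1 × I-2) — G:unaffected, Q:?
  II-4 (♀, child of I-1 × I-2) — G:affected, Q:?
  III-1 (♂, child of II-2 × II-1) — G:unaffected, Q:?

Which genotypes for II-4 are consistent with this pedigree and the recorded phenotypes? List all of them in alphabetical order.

II-4 ∈ {Gg QQ, Gg Qq, Gg qq}

G/I-1 aff ·: Gg
G/I-2 un ·: gg
G/II-1 un I-1×I-2: gg
G/II-2 un ·: gg
G/II-3 un I-1×I-2: gg
G/II-4 aff I-1×I-2: Gg
G/III-1 un II-2×II-1: gg
⇒ G over [I-1,I-2,II-1,II-2,II-3,II-4,III-1]: 1 consistent
Q/I-1 aff ·: Qq|QQ
Q/I-2 ? ·: qq|Qq|QQ
Q/II-1 aff I-1×I-2: Qq|QQ
Q/II-2 ? ·: qq|Qq|QQ
Q/II-3 ? I-1×I-2: qq|Qq|QQ
Q/II-4 ? I-1×I-2: qq|Qq|QQ
Q/III-1 ? II-2×II-1: qq|Qq|QQ
⇒ Q over [I-1,I-2,II-1,II-2,II-3,II-4,III-1]: 226 consistent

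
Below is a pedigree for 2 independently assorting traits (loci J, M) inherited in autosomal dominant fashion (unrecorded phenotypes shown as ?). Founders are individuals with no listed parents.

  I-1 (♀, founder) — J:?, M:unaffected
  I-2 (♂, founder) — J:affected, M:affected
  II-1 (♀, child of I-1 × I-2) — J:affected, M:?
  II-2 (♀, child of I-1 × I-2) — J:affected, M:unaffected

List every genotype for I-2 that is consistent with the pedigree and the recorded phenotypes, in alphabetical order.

I-2 ∈ {JJ Mm, Jj Mm}

J/I-1 ? ·: jj|Jj|JJ
J/I-2 aff ·: Jj|JJ
J/II-1 aff I-1×I-2: Jj|JJ
J/II-2 aff I-1×I-2: Jj|JJ
⇒ J over [I-1,I-2,II-1,II-2]: 15 consistent
M/I-1 un ·: mm
M/I-2 aff ·: Mm
M/II-1 ? I-1×I-2: mm|Mm
M/II-2 un I-1×I-2: mm
⇒ M over [I-1,I-2,II-1,II-2]: 2 consistent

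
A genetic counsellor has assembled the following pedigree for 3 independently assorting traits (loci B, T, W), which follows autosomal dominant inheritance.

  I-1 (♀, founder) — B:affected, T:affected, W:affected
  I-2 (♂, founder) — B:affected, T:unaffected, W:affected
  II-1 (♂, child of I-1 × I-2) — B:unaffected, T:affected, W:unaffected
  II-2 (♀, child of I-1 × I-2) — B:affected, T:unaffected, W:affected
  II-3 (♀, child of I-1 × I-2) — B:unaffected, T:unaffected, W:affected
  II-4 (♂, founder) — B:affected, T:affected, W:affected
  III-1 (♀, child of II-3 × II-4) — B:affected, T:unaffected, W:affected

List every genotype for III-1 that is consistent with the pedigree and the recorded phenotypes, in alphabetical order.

B/I-1 aff ·: Bb
B/I-2 aff ·: Bb
B/II-1 un I-1×I-2: bb
B/II-2 aff I-1×I-2: Bb|BB
B/II-3 un I-1×I-2: bb
B/II-4 aff ·: Bb|BB
B/III-1 aff II-3×II-4: Bb
⇒ B over [I-1,I-2,II-1,II-2,II-3,II-4,III-1]: 4 consistent
T/I-1 aff ·: Tt
T/I-2 un ·: tt
T/II-1 aff I-1×I-2: Tt
T/II-2 un I-1×I-2: tt
T/II-3 un I-1×I-2: tt
T/II-4 aff ·: Tt
T/III-1 un II-3×II-4: tt
⇒ T over [I-1,I-2,II-1,II-2,II-3,II-4,III-1]: 1 consistent
W/I-1 aff ·: Ww
W/I-2 aff ·: Ww
W/II-1 un I-1×I-2: ww
W/II-2 aff I-1×I-2: Ww|WW
W/II-3 aff I-1×I-2: Ww|WW
W/II-4 aff ·: Ww|WW
W/III-1 aff II-3×II-4: Ww|WW
⇒ W over [I-1,I-2,II-1,II-2,II-3,II-4,III-1]: 14 consistent

III-1 ∈ {Bb tt WW, Bb tt Ww}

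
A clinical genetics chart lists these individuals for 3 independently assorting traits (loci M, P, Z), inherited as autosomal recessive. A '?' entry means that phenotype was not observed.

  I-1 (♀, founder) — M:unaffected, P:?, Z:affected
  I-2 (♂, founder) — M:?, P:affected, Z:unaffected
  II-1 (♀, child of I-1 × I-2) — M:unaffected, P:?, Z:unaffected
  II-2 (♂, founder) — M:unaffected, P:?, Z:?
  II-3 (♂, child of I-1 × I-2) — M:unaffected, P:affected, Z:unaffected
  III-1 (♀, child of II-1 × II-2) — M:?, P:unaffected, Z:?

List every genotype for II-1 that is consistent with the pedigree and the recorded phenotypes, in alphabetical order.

II-1 ∈ {MM Pp Zz, MM pp Zz, Mm Pp Zz, Mm pp Zz}

M/I-1 un ·: MM|Mm
M/I-2 ? ·: MM|Mm|mm
M/II-1 un I-1×I-2: MM|Mm
M/II-2 un ·: MM|Mm
M/II-3 un I-1×I-2: MM|Mm
M/III-1 ? II-1×II-2: MM|Mm|mm
⇒ M over [I-1,I-2,II-1,II-2,II-3,III-1]: 61 consistent
P/I-1 ? ·: Pp|pp
P/I-2 aff ·: pp
P/II-1 ? I-1×I-2: Pp|pp
P/II-2 ? ·: PP|Pp|pp
P/II-3 aff I-1×I-2: pp
P/III-1 un II-1×II-2: PP|Pp
⇒ P over [I-1,I-2,II-1,II-2,II-3,III-1]: 9 consistent
Z/I-1 aff ·: zz
Z/I-2 un ·: ZZ|Zz
Z/II-1 un I-1×I-2: Zz
Z/II-2 ? ·: ZZ|Zz|zz
Z/II-3 un I-1×I-2: Zz
Z/III-1 ? II-1×II-2: ZZ|Zz|zz
⇒ Z over [I-1,I-2,II-1,II-2,II-3,III-1]: 14 consistent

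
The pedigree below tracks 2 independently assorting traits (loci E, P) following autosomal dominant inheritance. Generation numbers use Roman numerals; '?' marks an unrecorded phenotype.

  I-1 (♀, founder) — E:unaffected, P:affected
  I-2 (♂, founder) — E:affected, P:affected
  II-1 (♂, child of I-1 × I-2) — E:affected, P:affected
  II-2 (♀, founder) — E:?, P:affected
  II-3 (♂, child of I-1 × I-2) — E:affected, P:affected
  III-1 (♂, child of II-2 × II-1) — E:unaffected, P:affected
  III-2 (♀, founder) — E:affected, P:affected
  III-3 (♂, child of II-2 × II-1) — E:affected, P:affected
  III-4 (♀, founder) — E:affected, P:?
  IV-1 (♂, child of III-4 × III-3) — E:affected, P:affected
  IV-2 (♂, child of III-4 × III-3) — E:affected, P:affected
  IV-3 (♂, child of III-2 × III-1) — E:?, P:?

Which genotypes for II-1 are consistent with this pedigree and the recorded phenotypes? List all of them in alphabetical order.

II-1 ∈ {Ee PP, Ee Pp}

E/I-1 un ·: ee
E/I-2 aff ·: Ee|EE
E/II-1 aff I-1×I-2: Ee
E/II-2 ? ·: ee|Ee
E/II-3 aff I-1×I-2: Ee
E/III-1 un II-2×II-1: ee
E/III-2 aff ·: Ee|EE
E/III-3 aff II-2×II-1: Ee|EE
E/III-4 aff ·: Ee|EE
E/IV-1 aff III-4×III-3: Ee|EE
E/IV-2 aff III-4×III-3: Ee|EE
E/IV-3 ? III-2×III-1: ee|Ee
⇒ E over [I-1,I-2,II-1,II-2,II-3,III-1,III-2,III-3,III-4,IV-1,IV-2,IV-3]: 126 consistent
P/I-1 aff ·: Pp|PP
P/I-2 aff ·: Pp|PP
P/II-1 aff I-1×I-2: Pp|PP
P/II-2 aff ·: Pp|PP
P/II-3 aff I-1×I-2: Pp|PP
P/III-1 aff II-2×II-1: Pp|PP
P/III-2 aff ·: Pp|PP
P/III-3 aff II-2×II-1: Pp|PP
P/III-4 ? ·: pp|Pp|PP
P/IV-1 aff III-4×III-3: Pp|PP
P/IV-2 aff III-4×III-3: Pp|PP
P/IV-3 ? III-2×III-1: pp|Pp|PP
⇒ P over [I-1,I-2,II-1,II-2,II-3,III-1,III-2,III-3,III-4,IV-1,IV-2,IV-3]: 2406 consistent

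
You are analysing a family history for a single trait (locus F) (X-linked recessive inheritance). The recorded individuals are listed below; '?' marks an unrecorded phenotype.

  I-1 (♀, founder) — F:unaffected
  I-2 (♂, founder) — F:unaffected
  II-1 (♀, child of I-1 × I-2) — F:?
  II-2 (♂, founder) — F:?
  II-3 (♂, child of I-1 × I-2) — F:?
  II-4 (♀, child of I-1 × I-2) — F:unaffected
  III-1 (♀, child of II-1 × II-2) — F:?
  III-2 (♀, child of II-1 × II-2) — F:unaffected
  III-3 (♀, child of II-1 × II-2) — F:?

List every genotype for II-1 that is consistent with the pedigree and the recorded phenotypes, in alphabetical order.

II-1 ∈ {X^FX^F, X^FX^f}

F/I-1 un ·: X^FX^F|X^FX^f
F/I-2 un ·: X^FY
F/II-1 ? I-1×I-2: X^FX^F|X^FX^f
F/II-2 ? ·: X^FY|X^fY
F/II-3 ? I-1×I-2: X^FY|X^fY
F/II-4 un I-1×I-2: X^FX^F|X^FX^f
F/III-1 ? II-1×II-2: X^FX^F|X^FX^f|X^fX^f
F/III-2 un II-1×II-2: X^FX^F|X^FX^f
F/III-3 ? II-1×II-2: X^FX^F|X^FX^f|X^fX^f
⇒ F over [I-1,I-2,II-1,II-2,II-3,II-4,III-1,III-2,III-3]: 58 consistent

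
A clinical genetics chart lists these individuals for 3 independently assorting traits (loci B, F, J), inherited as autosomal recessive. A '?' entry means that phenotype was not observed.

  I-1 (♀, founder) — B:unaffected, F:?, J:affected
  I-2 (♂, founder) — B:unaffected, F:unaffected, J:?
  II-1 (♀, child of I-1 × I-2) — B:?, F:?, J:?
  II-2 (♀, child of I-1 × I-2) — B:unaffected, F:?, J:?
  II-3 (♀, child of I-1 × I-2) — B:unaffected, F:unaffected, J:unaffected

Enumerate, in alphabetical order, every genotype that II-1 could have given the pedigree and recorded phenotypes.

II-1 ∈ {BB FF Jj, BB FF jj, BB Ff Jj, BB Ff jj, BB ff Jj, BB ff jj, Bb FF Jj, Bb FF jj, Bb Ff Jj, Bb Ff jj, Bb ff Jj, Bb ff jj, bb FF Jj, bb FF jj, bb Ff Jj, bb Ff jj, bb ff Jj, bb ff jj}

B/I-1 un ·: BB|Bb
B/I-2 un ·: BB|Bb
B/II-1 ? I-1×I-2: BB|Bb|bb
B/II-2 un I-1×I-2: BB|Bb
B/II-3 un I-1×I-2: BB|Bb
⇒ B over [I-1,I-2,II-1,II-2,II-3]: 29 consistent
F/I-1 ? ·: FF|Ff|ff
F/I-2 un ·: FF|Ff
F/II-1 ? I-1×I-2: FF|Ff|ff
F/II-2 ? I-1×I-2: FF|Ff|ff
F/II-3 un I-1×I-2: FF|Ff
⇒ F over [I-1,I-2,II-1,II-2,II-3]: 40 consistent
J/I-1 aff ·: jj
J/I-2 ? ·: JJ|Jj
J/II-1 ? I-1×I-2: Jj|jj
J/II-2 ? I-1×I-2: Jj|jj
J/II-3 un I-1×I-2: Jj
⇒ J over [I-1,I-2,II-1,II-2,II-3]: 5 consistent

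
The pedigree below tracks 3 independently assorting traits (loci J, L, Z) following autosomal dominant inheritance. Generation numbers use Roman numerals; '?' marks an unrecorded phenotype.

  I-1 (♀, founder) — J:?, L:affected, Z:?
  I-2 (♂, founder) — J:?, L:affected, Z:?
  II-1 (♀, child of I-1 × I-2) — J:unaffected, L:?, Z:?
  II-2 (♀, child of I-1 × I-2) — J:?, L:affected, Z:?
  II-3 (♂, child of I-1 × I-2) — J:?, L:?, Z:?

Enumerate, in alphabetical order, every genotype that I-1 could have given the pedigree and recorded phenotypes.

J/I-1 ? ·: jj|Jj
J/I-2 ? ·: jj|Jj
J/II-1 un I-1×I-2: jj
J/II-2 ? I-1×I-2: jj|Jj|JJ
J/II-3 ? I-1×I-2: jj|Jj|JJ
⇒ J over [I-1,I-2,II-1,II-2,II-3]: 18 consistent
L/I-1 aff ·: Ll|LL
L/I-2 aff ·: Ll|LL
L/II-1 ? I-1×I-2: ll|Ll|LL
L/II-2 aff I-1×I-2: Ll|LL
L/II-3 ? I-1×I-2: ll|Ll|LL
⇒ L over [I-1,I-2,II-1,II-2,II-3]: 35 consistent
Z/I-1 ? ·: zz|Zz|ZZ
Z/I-2 ? ·: zz|Zz|ZZ
Z/II-1 ? I-1×I-2: zz|Zz|ZZ
Z/II-2 ? I-1×I-2: zz|Zz|ZZ
Z/II-3 ? I-1×I-2: zz|Zz|ZZ
⇒ Z over [I-1,I-2,II-1,II-2,II-3]: 63 consistent

I-1 ∈ {Jj LL ZZ, Jj LL Zz, Jj LL zz, Jj Ll ZZ, Jj Ll Zz, Jj Ll zz, jj LL ZZ, jj LL Zz, jj LL zz, jj Ll ZZ, jj Ll Zz, jj Ll zz}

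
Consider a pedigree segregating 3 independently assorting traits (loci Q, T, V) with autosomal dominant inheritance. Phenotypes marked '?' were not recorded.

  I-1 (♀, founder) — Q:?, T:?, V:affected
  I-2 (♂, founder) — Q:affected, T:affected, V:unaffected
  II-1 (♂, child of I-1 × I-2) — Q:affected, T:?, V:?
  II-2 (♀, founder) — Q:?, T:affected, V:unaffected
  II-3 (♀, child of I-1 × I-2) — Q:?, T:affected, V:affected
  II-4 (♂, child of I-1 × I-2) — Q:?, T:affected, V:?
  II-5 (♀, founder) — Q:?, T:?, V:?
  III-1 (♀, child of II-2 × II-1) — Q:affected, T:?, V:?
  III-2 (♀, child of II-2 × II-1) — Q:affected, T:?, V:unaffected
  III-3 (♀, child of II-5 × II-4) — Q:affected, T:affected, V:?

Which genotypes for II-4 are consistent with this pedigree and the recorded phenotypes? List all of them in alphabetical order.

II-4 ∈ {QQ TT Vv, QQ TT vv, QQ Tt Vv, QQ Tt vv, Qq TT Vv, Qq TT vv, Qq Tt Vv, Qq Tt vv, qq TT Vv, qq TT vv, qq Tt Vv, qq Tt vv}

Q/I-1 ? ·: qq|Qq|QQ
Q/I-2 aff ·: Qq|QQ
Q/II-1 aff I-1×I-2: Qq|QQ
Q/II-2 ? ·: qq|Qq|QQ
Q/II-3 ? I-1×I-2: qq|Qq|QQ
Q/II-4 ? I-1×I-2: qq|Qq|QQ
Q/II-5 ? ·: qq|Qq|QQ
Q/III-1 aff II-2×II-1: Qq|QQ
Q/III-2 aff II-2×II-1: Qq|QQ
Q/III-3 aff II-5×II-4: Qq|QQ
⇒ Q over [I-1,I-2,II-1,II-2,II-3,II-4,II-5,III-1,III-2,III-3]: 1230 consistent
T/I-1 ? ·: tt|Tt|TT
T/I-2 aff ·: Tt|TT
T/II-1 ? I-1×I-2: tt|Tt|TT
T/II-2 aff ·: Tt|TT
T/II-3 aff I-1×I-2: Tt|TT
T/II-4 aff I-1×I-2: Tt|TT
T/II-5 ? ·: tt|Tt|TT
T/III-1 ? II-2×II-1: tt|Tt|TT
T/III-2 ? II-2×II-1: tt|Tt|TT
T/III-3 aff II-5×II-4: Tt|TT
⇒ T over [I-1,I-2,II-1,II-2,II-3,II-4,II-5,III-1,III-2,III-3]: 1237 consistent
V/I-1 aff ·: Vv|VV
V/I-2 un ·: vv
V/II-1 ? I-1×I-2: vv|Vv
V/II-2 un ·: vv
V/II-3 aff I-1×I-2: Vv
V/II-4 ? I-1×I-2: vv|Vv
V/II-5 ? ·: vv|Vv|VV
V/III-1 ? II-2×II-1: vv|Vv
V/III-2 un II-2×II-1: vv
V/III-3 ? II-5×II-4: vv|Vv|VV
⇒ V over [I-1,I-2,II-1,II-2,II-3,II-4,II-5,III-1,III-2,III-3]: 47 consistent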